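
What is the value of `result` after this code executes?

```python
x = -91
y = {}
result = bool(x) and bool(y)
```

x = -91; y = {}; result = False

False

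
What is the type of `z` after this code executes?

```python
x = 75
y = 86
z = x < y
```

Comparison returns bool

bool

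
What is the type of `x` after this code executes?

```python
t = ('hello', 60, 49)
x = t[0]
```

Index 0 of tuple is a str literal

str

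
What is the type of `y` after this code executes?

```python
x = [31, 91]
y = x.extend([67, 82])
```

list.extend() returns None

NoneType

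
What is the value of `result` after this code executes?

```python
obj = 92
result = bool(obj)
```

obj = 92; result = True

True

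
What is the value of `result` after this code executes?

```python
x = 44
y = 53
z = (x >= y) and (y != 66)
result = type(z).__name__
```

x is int; y is int; z is bool; result = 'bool'

'bool'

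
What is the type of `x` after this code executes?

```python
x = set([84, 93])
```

set() constructor returns set

set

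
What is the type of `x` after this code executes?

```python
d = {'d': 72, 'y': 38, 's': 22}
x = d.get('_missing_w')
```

dict.get() returns None when key not found

NoneType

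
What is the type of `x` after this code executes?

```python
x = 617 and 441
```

'and' with truthy values returns last operand (int)

int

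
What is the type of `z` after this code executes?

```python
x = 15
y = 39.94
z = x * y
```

int * float = float

float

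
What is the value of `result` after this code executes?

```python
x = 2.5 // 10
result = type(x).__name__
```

x is float; result = 'float'

'float'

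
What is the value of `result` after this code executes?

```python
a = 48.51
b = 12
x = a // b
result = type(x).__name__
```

a is float; b is int; x is float; result = 'float'

'float'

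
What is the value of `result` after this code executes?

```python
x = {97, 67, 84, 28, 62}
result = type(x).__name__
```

x is set; result = 'set'

'set'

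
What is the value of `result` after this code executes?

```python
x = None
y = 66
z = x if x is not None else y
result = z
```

x = None; y = 66; z = 66; result = 66

66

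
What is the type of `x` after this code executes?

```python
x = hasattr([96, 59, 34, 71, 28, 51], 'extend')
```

hasattr() returns bool

bool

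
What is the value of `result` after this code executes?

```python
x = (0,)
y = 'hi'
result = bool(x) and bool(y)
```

x = (0,); y = 'hi'; result = True

True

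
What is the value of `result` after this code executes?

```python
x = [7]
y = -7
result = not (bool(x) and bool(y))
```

x = [7]; y = -7; result = False

False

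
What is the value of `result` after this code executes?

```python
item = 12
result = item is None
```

item = 12; result = False

False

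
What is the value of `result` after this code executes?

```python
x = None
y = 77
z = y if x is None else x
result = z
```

x = None; y = 77; z = 77; result = 77

77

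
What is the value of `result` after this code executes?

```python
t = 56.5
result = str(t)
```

t = 56.5; result = '56.5'

'56.5'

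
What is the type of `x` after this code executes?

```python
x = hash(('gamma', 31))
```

hash() returns int

int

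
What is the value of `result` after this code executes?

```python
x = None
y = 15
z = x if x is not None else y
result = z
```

x = None; y = 15; z = 15; result = 15

15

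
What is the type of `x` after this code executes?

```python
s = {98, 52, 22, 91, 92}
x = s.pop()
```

Popping from set[int] returns int

int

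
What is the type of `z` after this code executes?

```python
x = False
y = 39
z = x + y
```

bool + int = int (bool is subclass of int)

int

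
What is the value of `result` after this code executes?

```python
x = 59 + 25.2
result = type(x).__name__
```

x is float; result = 'float'

'float'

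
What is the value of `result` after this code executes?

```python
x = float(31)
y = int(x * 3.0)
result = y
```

x = 31.0; y = 93; result = 93

93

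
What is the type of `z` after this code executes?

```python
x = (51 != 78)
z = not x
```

'not' returns bool

bool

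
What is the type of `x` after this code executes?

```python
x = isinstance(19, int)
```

isinstance() returns bool

bool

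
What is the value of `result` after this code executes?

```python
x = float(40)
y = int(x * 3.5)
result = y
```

x = 40.0; y = 140; result = 140

140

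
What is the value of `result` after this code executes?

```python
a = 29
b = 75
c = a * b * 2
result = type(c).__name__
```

a is int; b is int; c is int; result = 'int'

'int'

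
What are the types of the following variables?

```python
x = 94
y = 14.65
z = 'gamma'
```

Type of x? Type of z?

x is assigned a bare integer (no decimal point), so it is an int; z is assigned a quoted string literal, so it is a str

int, str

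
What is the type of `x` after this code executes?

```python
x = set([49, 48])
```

set() constructor returns set

set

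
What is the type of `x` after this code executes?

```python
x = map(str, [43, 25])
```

map() returns a map object

map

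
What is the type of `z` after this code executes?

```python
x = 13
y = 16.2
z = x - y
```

int - float = float

float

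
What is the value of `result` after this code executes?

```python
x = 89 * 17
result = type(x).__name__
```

x is int; result = 'int'

'int'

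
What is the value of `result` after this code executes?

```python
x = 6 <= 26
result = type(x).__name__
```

x is bool; result = 'bool'

'bool'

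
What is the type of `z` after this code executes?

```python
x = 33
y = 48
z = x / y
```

int / int = float

float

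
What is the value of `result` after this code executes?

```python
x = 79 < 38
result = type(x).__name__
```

x is bool; result = 'bool'

'bool'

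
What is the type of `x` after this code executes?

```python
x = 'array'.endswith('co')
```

str.endswith() returns bool

bool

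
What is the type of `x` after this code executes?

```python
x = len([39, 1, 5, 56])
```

len() always returns int

int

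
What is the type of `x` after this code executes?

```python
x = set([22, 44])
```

set() constructor returns set

set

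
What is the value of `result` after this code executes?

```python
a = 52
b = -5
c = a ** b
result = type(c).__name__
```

a is int; b is int; c is float; result = 'float'

'float'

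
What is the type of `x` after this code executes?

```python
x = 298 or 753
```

'or' returns first truthy value (int)

int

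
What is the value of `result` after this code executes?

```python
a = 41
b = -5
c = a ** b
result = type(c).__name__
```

a is int; b is int; c is float; result = 'float'

'float'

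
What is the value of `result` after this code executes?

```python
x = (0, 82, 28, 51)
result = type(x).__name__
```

x is tuple; result = 'tuple'

'tuple'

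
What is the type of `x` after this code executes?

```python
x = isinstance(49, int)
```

isinstance() returns bool

bool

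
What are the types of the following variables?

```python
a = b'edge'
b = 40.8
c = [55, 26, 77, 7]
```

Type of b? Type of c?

b is assigned a number with a decimal point, so it is a float; c is assigned a list literal (square brackets)

float, list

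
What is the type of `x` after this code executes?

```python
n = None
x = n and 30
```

'and' returns first falsy value (None)

NoneType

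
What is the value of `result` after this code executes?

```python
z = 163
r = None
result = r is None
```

z = 163; r = None; result = True

True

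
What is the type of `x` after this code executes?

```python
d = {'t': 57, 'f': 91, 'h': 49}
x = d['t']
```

Accessing dict[str, int] with str key returns int

int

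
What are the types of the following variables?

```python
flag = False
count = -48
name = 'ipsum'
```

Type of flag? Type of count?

flag is assigned the constant False, which has type bool; count is assigned a bare integer (no decimal point), so it is an int

bool, int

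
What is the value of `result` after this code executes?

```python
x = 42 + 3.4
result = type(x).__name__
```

x is float; result = 'float'

'float'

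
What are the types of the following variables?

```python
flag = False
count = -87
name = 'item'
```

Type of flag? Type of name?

flag is assigned the constant False, which has type bool; name is assigned a quoted string literal, so it is a str

bool, str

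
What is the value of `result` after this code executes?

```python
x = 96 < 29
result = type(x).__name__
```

x is bool; result = 'bool'

'bool'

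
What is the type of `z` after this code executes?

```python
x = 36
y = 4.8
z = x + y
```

int + float = float

float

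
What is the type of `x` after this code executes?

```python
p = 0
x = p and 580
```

'and' returns first falsy value (0 is int)

int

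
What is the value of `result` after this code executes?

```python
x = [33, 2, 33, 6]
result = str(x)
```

x = [33, 2, 33, 6]; result = '[33, 2, 33, 6]'

'[33, 2, 33, 6]'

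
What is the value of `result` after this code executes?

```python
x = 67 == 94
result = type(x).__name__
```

x is bool; result = 'bool'

'bool'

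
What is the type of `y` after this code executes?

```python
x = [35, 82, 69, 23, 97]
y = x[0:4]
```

Slicing a list returns a list

list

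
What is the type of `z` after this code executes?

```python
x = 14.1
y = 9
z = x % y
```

float % int = float

float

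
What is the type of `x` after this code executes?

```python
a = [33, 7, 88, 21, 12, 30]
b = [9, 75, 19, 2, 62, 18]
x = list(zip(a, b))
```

list(zip()) returns a list of tuples

list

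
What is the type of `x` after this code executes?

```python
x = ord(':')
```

ord() returns int (code point)

int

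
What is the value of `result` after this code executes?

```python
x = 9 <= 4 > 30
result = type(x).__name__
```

x is bool; result = 'bool'

'bool'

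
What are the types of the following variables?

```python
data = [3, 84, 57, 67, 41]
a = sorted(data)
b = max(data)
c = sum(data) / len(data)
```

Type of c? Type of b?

int / int = float; max of ints returns int

float, int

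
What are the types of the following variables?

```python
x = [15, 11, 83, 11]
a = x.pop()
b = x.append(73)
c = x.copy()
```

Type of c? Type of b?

copy() returns list; append() returns None

list, NoneType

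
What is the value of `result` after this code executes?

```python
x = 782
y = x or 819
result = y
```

x = 782; y = 782; result = 782

782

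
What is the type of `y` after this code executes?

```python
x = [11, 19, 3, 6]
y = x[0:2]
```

Slicing a list returns a list

list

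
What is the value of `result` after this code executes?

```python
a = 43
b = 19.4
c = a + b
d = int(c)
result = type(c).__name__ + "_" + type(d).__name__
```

a is int; b is float; c is float; d is int; result = 'float_int'

'float_int'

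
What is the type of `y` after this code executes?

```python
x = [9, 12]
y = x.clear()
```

list.clear() returns None

NoneType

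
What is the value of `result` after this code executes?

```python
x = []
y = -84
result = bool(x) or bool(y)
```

x = []; y = -84; result = True

True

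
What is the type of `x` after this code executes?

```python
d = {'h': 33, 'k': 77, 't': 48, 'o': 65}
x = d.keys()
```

.keys() returns dict_keys view

dict_keys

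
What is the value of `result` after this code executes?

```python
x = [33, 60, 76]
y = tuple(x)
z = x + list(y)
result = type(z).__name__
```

x is list; y is tuple; z is list; result = 'list'

'list'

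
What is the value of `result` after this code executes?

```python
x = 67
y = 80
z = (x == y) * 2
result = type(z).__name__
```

x is int; y is int; z is int; result = 'int'

'int'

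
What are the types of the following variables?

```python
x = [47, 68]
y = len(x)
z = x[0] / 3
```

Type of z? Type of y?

int / int = float; len() returns int

float, int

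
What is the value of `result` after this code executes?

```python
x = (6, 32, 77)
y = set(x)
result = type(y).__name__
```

x is tuple; y is set; result = 'set'

'set'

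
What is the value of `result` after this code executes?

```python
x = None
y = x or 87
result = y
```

x = None; y = 87; result = 87

87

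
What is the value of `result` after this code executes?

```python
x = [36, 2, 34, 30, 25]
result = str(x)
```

x = [36, 2, 34, 30, 25]; result = '[36, 2, 34, 30, 25]'

'[36, 2, 34, 30, 25]'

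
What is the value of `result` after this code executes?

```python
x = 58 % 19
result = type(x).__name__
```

x is int; result = 'int'

'int'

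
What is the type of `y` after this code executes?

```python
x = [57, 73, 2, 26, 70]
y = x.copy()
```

list.copy() returns list

list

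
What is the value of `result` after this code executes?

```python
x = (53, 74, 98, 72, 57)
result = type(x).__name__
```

x is tuple; result = 'tuple'

'tuple'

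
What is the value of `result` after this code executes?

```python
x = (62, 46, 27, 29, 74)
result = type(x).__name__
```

x is tuple; result = 'tuple'

'tuple'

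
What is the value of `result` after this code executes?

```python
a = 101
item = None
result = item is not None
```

a = 101; item = None; result = False

False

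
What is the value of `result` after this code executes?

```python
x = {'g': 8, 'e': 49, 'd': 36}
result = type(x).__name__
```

x is dict; result = 'dict'

'dict'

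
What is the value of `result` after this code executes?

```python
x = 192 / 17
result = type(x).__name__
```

x is float; result = 'float'

'float'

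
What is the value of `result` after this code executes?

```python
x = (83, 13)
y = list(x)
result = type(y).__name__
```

x is tuple; y is list; result = 'list'

'list'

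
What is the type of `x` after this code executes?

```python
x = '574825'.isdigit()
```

str.isdigit() returns bool

bool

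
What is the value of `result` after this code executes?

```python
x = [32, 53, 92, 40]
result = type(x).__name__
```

x is list; result = 'list'

'list'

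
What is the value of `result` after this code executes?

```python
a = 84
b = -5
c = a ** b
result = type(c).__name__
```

a is int; b is int; c is float; result = 'float'

'float'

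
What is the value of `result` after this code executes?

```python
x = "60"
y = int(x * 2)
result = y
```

x = '60'; y = 6060; result = 6060

6060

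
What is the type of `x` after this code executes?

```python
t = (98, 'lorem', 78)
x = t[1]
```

Index 1 of tuple is a str literal

str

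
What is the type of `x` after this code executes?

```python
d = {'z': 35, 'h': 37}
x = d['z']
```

Accessing dict[str, int] with str key returns int

int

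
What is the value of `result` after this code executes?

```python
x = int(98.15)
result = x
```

x = 98; result = 98

98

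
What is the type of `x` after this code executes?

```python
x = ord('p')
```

ord() returns int (code point)

int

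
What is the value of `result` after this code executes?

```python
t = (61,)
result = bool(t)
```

t = (61,); result = True

True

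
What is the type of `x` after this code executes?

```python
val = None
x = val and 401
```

'and' returns first falsy value (None)

NoneType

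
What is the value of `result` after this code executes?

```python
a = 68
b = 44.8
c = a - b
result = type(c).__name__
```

a is int; b is float; c is float; result = 'float'

'float'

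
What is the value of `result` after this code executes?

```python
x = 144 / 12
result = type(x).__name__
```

x is float; result = 'float'

'float'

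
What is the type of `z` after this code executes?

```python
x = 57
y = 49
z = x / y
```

int / int = float

float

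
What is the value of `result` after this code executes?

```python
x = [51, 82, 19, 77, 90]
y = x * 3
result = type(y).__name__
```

x is list; y is list; result = 'list'

'list'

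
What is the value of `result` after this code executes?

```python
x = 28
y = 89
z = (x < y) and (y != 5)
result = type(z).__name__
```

x is int; y is int; z is bool; result = 'bool'

'bool'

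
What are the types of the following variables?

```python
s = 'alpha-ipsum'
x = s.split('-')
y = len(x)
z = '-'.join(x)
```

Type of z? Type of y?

str.join() returns str; len() returns int

str, int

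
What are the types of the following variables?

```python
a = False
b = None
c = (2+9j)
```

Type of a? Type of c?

a is assigned the constant False, which has type bool; c is assigned (2+9j), an int plus an imaginary literal (j suffix), which evaluates to complex

bool, complex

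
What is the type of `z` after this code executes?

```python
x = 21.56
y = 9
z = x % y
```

float % int = float

float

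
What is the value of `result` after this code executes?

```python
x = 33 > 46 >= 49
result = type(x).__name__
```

x is bool; result = 'bool'

'bool'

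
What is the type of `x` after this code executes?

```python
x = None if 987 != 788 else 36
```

987 != 788 is True, so the if branch is taken

NoneType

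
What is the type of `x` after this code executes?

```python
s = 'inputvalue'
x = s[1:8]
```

Slicing a str returns str

str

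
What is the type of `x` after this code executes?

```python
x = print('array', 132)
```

print() returns None

NoneType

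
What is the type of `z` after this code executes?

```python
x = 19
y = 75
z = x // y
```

int // int = int

int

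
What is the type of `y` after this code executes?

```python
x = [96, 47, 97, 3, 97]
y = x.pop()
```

list.pop() returns the popped element

int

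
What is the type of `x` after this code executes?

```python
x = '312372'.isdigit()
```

str.isdigit() returns bool

bool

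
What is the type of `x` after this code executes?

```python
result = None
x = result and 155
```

'and' returns first falsy value (None)

NoneType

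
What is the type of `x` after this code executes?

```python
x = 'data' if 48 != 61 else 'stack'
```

Both branches of conditional are str

str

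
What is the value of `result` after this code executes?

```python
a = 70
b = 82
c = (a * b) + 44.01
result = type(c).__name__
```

a is int; b is int; c is float; result = 'float'

'float'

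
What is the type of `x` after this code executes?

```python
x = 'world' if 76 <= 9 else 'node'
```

Both branches of conditional are str

str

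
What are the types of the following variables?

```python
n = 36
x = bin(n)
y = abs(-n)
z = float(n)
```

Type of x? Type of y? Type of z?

bin() returns str; abs() of int returns int; float() returns float

str, int, float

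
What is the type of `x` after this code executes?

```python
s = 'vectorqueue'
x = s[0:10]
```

Slicing a str returns str

str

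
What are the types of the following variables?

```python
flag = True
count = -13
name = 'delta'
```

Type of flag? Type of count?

flag is assigned the constant True, which has type bool; count is assigned a bare integer (no decimal point), so it is an int

bool, int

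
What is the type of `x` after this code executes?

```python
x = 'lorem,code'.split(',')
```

str.split() returns list

list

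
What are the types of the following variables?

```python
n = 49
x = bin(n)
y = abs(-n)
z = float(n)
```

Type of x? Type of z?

bin() returns str; float() returns float

str, float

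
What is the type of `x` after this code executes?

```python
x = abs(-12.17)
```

abs() of float returns float

float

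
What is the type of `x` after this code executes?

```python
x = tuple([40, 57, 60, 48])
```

tuple() constructor returns tuple

tuple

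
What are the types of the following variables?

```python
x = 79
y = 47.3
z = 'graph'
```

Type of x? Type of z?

x is assigned a bare integer (no decimal point), so it is an int; z is assigned a quoted string literal, so it is a str

int, str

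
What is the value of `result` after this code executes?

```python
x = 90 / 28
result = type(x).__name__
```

x is float; result = 'float'

'float'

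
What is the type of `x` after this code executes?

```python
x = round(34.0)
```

round() with no decimal places returns int

int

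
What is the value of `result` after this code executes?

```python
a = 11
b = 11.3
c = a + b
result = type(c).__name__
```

a is int; b is float; c is float; result = 'float'

'float'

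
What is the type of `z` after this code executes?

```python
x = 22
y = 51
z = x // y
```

int // int = int

int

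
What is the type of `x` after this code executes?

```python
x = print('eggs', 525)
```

print() returns None

NoneType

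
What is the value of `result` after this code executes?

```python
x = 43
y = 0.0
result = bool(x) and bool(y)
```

x = 43; y = 0.0; result = False

False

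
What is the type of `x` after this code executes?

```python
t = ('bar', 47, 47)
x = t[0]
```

Index 0 of tuple is a str literal

str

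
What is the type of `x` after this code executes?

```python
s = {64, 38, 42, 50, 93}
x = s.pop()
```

Popping from set[int] returns int

int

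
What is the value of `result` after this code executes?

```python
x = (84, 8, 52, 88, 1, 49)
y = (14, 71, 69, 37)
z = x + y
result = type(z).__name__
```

x is tuple; y is tuple; z is tuple; result = 'tuple'

'tuple'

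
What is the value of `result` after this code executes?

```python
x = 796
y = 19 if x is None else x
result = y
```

x = 796; y = 796; result = 796

796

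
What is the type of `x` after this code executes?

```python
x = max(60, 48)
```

max() of ints returns int

int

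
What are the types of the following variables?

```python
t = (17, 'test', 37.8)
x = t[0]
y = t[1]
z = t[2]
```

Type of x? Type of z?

tuple[0] is int; tuple[2] is float

int, float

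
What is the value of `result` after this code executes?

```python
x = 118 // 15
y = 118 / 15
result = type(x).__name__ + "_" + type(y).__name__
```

x is int; y is float; result = 'int_float'

'int_float'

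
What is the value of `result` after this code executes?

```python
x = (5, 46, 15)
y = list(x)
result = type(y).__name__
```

x is tuple; y is list; result = 'list'

'list'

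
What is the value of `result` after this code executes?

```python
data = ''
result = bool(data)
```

data = ''; result = False

False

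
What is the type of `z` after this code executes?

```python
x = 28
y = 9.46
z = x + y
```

int + float = float

float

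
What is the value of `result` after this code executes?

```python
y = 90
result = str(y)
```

y = 90; result = '90'

'90'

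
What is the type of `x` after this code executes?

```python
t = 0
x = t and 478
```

'and' returns first falsy value (0 is int)

int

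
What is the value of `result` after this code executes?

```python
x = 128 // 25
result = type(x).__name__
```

x is int; result = 'int'

'int'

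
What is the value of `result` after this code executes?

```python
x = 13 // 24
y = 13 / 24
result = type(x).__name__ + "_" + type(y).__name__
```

x is int; y is float; result = 'int_float'

'int_float'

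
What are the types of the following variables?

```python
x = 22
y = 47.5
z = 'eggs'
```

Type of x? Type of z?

x is assigned a bare integer (no decimal point), so it is an int; z is assigned a quoted string literal, so it is a str

int, str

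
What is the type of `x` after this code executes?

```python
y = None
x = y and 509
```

'and' returns first falsy value (None)

NoneType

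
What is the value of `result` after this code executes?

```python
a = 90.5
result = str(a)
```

a = 90.5; result = '90.5'

'90.5'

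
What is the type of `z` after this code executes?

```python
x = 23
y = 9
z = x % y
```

int % int = int

int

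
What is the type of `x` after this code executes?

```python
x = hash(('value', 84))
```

hash() returns int

int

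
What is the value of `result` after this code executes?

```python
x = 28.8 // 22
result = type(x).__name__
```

x is float; result = 'float'

'float'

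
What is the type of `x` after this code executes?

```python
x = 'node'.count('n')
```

str.count() returns int

int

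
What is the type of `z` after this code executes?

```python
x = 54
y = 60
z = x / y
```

int / int = float

float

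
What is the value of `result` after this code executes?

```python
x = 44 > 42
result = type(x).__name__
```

x is bool; result = 'bool'

'bool'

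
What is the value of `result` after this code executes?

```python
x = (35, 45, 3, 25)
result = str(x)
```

x = (35, 45, 3, 25); result = '(35, 45, 3, 25)'

'(35, 45, 3, 25)'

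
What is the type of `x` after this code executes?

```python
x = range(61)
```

range() returns a range object

range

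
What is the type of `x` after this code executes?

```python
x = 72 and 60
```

'and' with truthy values returns last operand (int)

int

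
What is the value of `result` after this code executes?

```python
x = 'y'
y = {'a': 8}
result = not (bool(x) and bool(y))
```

x = 'y'; y = {'a': 8}; result = False

False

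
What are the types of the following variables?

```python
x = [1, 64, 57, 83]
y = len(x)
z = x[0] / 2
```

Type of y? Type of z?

len() returns int; int / int = float

int, float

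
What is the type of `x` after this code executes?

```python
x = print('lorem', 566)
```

print() returns None

NoneType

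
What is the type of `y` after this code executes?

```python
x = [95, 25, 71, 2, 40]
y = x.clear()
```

list.clear() returns None

NoneType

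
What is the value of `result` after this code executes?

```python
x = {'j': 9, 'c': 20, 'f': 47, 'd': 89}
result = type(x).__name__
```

x is dict; result = 'dict'

'dict'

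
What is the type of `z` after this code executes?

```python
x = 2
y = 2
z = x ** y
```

positive int ** positive int = int

int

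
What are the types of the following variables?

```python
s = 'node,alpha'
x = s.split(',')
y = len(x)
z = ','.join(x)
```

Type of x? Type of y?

str.split() returns list; len() returns int

list, int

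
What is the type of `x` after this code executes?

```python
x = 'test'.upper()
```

str.upper() returns str

str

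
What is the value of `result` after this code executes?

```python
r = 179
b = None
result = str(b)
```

r = 179; b = None; result = 'None'

'None'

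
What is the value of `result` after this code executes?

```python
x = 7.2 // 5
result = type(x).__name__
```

x is float; result = 'float'

'float'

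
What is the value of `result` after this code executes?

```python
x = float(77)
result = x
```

x = 77.0; result = 77.0

77.0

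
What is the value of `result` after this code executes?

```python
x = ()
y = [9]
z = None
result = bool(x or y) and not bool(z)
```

x = (); y = [9]; z = None; result = True

True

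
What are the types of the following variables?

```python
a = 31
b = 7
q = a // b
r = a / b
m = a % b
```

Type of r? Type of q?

/ returns float; // returns int

float, int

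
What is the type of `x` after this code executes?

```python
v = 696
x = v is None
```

'is' comparison returns bool

bool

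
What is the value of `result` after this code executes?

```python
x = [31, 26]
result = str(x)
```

x = [31, 26]; result = '[31, 26]'

'[31, 26]'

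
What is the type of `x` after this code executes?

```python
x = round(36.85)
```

round() with no decimal places returns int

int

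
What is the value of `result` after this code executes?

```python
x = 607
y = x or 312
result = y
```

x = 607; y = 607; result = 607

607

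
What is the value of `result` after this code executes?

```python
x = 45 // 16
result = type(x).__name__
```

x is int; result = 'int'

'int'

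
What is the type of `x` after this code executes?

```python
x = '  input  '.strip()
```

str.strip() returns str

str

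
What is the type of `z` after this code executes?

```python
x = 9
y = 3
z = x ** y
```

positive int ** positive int = int

int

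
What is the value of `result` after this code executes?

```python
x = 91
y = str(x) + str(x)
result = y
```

x = 91; y = '9191'; result = '9191'

'9191'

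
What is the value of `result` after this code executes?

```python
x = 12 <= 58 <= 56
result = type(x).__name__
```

x is bool; result = 'bool'

'bool'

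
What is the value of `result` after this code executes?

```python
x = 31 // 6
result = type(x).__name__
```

x is int; result = 'int'

'int'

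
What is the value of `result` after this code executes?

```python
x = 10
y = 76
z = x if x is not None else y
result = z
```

x = 10; y = 76; z = 10; result = 10

10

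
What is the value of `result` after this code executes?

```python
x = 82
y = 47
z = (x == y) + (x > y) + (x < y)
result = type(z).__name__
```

x is int; y is int; z is int; result = 'int'

'int'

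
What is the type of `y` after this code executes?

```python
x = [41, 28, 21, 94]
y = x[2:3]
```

Slicing a list returns a list

list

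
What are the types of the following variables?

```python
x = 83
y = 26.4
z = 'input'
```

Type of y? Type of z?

y is assigned a number with a decimal point, so it is a float; z is assigned a quoted string literal, so it is a str

float, str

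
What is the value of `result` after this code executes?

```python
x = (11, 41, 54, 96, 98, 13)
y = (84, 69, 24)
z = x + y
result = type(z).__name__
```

x is tuple; y is tuple; z is tuple; result = 'tuple'

'tuple'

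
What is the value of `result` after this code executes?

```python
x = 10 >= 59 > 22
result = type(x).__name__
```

x is bool; result = 'bool'

'bool'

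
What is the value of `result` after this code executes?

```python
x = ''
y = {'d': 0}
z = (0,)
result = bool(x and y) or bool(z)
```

x = ''; y = {'d': 0}; z = (0,); result = True

True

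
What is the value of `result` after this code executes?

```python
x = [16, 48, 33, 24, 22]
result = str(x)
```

x = [16, 48, 33, 24, 22]; result = '[16, 48, 33, 24, 22]'

'[16, 48, 33, 24, 22]'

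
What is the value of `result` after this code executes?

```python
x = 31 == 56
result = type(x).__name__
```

x is bool; result = 'bool'

'bool'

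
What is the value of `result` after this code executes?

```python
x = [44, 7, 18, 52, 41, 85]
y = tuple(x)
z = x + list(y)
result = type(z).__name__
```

x is list; y is tuple; z is list; result = 'list'

'list'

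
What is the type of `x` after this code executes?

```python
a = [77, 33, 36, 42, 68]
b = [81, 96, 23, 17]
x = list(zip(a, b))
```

list(zip()) returns a list of tuples

list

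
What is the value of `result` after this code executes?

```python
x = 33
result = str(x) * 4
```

x = 33; result = '33333333'

'33333333'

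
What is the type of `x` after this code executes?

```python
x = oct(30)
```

oct() returns str representation

str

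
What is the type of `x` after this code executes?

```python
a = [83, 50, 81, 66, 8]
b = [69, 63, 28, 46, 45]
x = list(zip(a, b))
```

list(zip()) returns a list of tuples

list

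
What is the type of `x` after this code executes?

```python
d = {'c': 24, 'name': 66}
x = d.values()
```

.values() returns dict_values view

dict_values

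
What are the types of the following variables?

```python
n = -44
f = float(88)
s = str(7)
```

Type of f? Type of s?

f is assigned the result of calling float(), which returns a float; s is assigned the result of calling str(), which returns a str

float, str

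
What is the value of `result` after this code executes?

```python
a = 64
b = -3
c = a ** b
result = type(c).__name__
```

a is int; b is int; c is float; result = 'float'

'float'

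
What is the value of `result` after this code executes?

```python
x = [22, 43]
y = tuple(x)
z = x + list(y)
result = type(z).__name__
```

x is list; y is tuple; z is list; result = 'list'

'list'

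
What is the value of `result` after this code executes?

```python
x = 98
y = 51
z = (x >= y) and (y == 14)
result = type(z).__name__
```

x is int; y is int; z is bool; result = 'bool'

'bool'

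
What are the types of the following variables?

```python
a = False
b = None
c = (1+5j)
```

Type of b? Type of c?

b is assigned None, whose type is NoneType; c is assigned (1+5j), an int plus an imaginary literal (j suffix), which evaluates to complex

NoneType, complex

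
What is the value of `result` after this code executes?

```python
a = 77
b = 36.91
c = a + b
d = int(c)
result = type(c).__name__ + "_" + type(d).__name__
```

a is int; b is float; c is float; d is int; result = 'float_int'

'float_int'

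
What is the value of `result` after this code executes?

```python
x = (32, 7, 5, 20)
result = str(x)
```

x = (32, 7, 5, 20); result = '(32, 7, 5, 20)'

'(32, 7, 5, 20)'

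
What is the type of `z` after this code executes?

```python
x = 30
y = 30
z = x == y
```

Equality comparison returns bool

bool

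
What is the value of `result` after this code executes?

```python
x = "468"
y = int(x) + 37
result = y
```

x = '468'; y = 505; result = 505

505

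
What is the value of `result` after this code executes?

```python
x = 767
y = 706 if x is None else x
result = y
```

x = 767; y = 767; result = 767

767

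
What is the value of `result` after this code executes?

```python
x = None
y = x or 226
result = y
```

x = None; y = 226; result = 226

226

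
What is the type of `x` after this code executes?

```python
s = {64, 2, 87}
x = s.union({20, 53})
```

set.union() returns a new set

set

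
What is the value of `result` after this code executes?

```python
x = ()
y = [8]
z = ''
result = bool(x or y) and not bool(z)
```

x = (); y = [8]; z = ''; result = True

True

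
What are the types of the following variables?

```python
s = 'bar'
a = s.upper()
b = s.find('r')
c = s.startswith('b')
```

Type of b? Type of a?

find() returns int; upper() returns str

int, str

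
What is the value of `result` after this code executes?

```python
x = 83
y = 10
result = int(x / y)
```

x = 83; y = 10; result = 8

8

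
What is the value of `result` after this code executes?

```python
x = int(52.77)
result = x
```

x = 52; result = 52

52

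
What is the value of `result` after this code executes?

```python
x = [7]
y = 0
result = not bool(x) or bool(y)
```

x = [7]; y = 0; result = False

False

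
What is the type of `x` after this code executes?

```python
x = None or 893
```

'or' with None returns the other truthy value

int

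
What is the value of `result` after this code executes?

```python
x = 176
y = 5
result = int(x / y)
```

x = 176; y = 5; result = 35

35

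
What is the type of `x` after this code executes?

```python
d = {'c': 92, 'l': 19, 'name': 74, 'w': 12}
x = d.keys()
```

.keys() returns dict_keys view

dict_keys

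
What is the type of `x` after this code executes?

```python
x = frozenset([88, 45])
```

frozenset() returns frozenset

frozenset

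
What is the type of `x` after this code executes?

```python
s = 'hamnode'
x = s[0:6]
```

Slicing a str returns str

str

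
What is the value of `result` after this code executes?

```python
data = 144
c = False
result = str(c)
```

data = 144; c = False; result = 'False'

'False'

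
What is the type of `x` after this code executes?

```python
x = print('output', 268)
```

print() returns None

NoneType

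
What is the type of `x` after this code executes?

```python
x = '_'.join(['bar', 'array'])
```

str.join() returns str

str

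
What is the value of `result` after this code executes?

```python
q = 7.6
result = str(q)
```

q = 7.6; result = '7.6'

'7.6'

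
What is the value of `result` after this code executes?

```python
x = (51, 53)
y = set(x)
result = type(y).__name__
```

x is tuple; y is set; result = 'set'

'set'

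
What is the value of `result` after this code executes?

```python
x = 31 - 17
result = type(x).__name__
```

x is int; result = 'int'

'int'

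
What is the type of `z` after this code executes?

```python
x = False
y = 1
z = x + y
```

bool + int = int (bool is subclass of int)

int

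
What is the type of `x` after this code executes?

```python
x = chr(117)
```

chr() returns str (single char)

str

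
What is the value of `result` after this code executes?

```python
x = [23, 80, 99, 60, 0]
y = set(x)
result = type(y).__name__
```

x is list; y is set; result = 'set'

'set'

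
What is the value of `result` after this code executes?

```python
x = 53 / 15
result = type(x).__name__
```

x is float; result = 'float'

'float'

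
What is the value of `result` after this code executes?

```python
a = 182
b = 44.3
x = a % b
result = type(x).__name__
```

a is int; b is float; x is float; result = 'float'

'float'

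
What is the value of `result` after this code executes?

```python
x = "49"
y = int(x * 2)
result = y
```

x = '49'; y = 4949; result = 4949

4949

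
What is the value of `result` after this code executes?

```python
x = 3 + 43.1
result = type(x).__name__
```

x is float; result = 'float'

'float'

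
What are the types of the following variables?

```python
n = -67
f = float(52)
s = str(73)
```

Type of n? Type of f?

n is assigned a bare integer (no decimal point), so it is an int; f is assigned the result of calling float(), which returns a float

int, float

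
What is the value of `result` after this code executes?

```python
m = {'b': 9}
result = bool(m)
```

m = {'b': 9}; result = True

True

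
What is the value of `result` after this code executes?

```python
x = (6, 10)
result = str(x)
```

x = (6, 10); result = '(6, 10)'

'(6, 10)'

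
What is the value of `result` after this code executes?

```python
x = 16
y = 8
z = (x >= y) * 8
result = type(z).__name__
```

x is int; y is int; z is int; result = 'int'

'int'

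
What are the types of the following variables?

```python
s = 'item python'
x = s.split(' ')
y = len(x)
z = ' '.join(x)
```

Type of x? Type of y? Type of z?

str.split() returns list; len() returns int; str.join() returns str

list, int, str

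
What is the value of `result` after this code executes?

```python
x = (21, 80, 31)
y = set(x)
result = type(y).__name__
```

x is tuple; y is set; result = 'set'

'set'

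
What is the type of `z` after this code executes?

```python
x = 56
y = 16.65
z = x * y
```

int * float = float

float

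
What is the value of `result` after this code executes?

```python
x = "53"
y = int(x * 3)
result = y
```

x = '53'; y = 535353; result = 535353

535353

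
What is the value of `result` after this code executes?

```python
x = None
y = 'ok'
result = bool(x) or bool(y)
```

x = None; y = 'ok'; result = True

True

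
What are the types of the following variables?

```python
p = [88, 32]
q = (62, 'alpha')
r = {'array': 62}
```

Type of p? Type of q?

p is assigned a list literal (square brackets); q is assigned a tuple (parenthesized, comma-separated values)

list, tuple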